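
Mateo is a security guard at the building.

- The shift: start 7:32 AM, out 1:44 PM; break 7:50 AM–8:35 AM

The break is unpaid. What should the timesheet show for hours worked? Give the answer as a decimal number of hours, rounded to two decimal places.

The shift: 7:32 AM–1:44 PM = 6 h 12 min; less 45 min break → 5 h 27 min

5.45 hours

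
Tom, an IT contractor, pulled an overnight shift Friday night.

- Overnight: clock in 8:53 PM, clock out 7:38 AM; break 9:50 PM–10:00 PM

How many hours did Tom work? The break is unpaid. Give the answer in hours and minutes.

10 h 35 min

Overnight: 8:53 PM → midnight = 3 h 7 min; midnight → 7:38 AM = 7 h 38 min; span 10 h 45 min; less 10 min break → 10 h 35 min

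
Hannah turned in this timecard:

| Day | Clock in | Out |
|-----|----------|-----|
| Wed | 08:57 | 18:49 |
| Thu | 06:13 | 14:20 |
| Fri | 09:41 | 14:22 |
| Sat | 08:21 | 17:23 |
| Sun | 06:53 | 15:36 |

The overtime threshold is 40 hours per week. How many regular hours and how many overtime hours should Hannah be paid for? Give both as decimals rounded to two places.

Regular 40.00 hours, overtime 0.42 hours

Wed: 08:57–18:49 = 9 h 52 min
Thu: 06:13–14:20 = 8 h 7 min
Fri: 09:41–14:22 = 4 h 41 min
Sat: 08:21–17:23 = 9 h 2 min
Sun: 06:53–15:36 = 8 h 43 min
Total worked: 40 h 25 min = 40.42 h.
Threshold 40 h → overtime 0 h 25 min, regular 40 h 0 min.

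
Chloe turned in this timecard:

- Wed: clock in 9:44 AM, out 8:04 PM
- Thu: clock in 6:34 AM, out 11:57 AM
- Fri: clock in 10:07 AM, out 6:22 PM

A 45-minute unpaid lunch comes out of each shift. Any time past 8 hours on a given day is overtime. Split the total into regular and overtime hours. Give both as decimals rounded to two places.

Regular 20.13 hours, overtime 1.58 hours

Wed: 9:44 AM–8:04 PM = 10 h 20 min; less 45 min break → 9 h 35 min
Thu: 6:34 AM–11:57 AM = 5 h 23 min; less 45 min break → 4 h 38 min
Fri: 10:07 AM–6:22 PM = 8 h 15 min; less 45 min break → 7 h 30 min
Wed reg 8 h 0 min / OT 1 h 35 min; Thu reg 4 h 38 min / OT 0 h 0 min; Fri reg 7 h 30 min / OT 0 h 0 min.
Totals: regular 20 h 8 min, overtime 1 h 35 min.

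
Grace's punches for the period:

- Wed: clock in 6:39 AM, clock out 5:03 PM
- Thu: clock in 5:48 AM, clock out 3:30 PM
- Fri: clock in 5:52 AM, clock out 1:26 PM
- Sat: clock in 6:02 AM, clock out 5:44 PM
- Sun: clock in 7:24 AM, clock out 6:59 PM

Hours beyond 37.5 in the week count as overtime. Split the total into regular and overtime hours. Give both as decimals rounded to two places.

Regular 37.50 hours, overtime 13.45 hours

Wed: 6:39 AM–5:03 PM = 10 h 24 min
Thu: 5:48 AM–3:30 PM = 9 h 42 min
Fri: 5:52 AM–1:26 PM = 7 h 34 min
Sat: 6:02 AM–5:44 PM = 11 h 42 min
Sun: 7:24 AM–6:59 PM = 11 h 35 min
Total worked: 50 h 57 min = 50.95 h.
Threshold 37.5 h → overtime 13 h 27 min, regular 37 h 30 min.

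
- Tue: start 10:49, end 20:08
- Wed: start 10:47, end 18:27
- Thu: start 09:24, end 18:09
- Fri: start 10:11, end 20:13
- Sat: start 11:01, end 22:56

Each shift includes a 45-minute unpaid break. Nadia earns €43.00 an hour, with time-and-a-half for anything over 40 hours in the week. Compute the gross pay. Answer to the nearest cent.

€1973.70

Tue: 10:49–20:08 = 9 h 19 min; less 45 min break → 8 h 34 min
Wed: 10:47–18:27 = 7 h 40 min; less 45 min break → 6 h 55 min
Thu: 09:24–18:09 = 8 h 45 min; less 45 min break → 8 h 0 min
Fri: 10:11–20:13 = 10 h 2 min; less 45 min break → 9 h 17 min
Sat: 11:01–22:56 = 11 h 55 min; less 45 min break → 11 h 10 min
Total worked: 43 h 56 min = 2636 min.
Regular 40 h 0 min = 2400 min at €43.00/h; overtime 3 h 56 min = 236 min at €64.50/h.
Pay = (2400 × €43.00 + 236 × €64.50) ÷ 60 = €1973.70.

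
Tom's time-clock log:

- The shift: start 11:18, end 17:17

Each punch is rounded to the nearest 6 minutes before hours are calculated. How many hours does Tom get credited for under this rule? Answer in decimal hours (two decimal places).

The shift: in 11:18→11:18, out 17:17→17:18; 6 h 0 min

6.00 hours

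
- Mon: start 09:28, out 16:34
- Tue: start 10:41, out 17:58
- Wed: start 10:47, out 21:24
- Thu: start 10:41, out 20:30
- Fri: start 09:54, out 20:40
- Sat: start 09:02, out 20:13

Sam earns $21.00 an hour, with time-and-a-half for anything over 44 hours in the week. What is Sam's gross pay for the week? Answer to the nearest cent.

Mon: 09:28–16:34 = 7 h 6 min
Tue: 10:41–17:58 = 7 h 17 min
Wed: 10:47–21:24 = 10 h 37 min
Thu: 10:41–20:30 = 9 h 49 min
Fri: 09:54–20:40 = 10 h 46 min
Sat: 09:02–20:13 = 11 h 11 min
Total worked: 56 h 46 min = 3406 min.
Regular 44 h 0 min = 2640 min at $21.00/h; overtime 12 h 46 min = 766 min at $31.50/h.
Pay = (2640 × $21.00 + 766 × $31.50) ÷ 60 = $1326.15.

$1326.15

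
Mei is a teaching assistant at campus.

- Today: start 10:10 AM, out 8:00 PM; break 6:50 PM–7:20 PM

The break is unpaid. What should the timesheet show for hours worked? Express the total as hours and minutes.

Today: 10:10 AM–8:00 PM = 9 h 50 min; less 30 min break → 9 h 20 min

9 h 20 min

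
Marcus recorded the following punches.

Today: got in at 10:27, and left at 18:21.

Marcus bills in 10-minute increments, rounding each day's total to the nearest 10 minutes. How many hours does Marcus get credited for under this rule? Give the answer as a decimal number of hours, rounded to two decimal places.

Today: 10:27–18:21 = 7 h 54 min → rounds to 7 h 50 min

7.83 hours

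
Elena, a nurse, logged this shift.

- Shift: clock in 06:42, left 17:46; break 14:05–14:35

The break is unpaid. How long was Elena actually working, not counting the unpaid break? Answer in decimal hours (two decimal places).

Shift: 06:42–17:46 = 11 h 4 min; less 30 min break → 10 h 34 min

10.57 hours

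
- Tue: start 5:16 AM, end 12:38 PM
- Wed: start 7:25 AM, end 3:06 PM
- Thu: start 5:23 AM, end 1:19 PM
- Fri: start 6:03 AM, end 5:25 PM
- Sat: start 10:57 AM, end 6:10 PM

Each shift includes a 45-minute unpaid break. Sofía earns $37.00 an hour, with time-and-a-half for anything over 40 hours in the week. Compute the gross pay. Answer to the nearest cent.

Tue: 5:16 AM–12:38 PM = 7 h 22 min; less 45 min break → 6 h 37 min
Wed: 7:25 AM–3:06 PM = 7 h 41 min; less 45 min break → 6 h 56 min
Thu: 5:23 AM–1:19 PM = 7 h 56 min; less 45 min break → 7 h 11 min
Fri: 6:03 AM–5:25 PM = 11 h 22 min; less 45 min break → 10 h 37 min
Sat: 10:57 AM–6:10 PM = 7 h 13 min; less 45 min break → 6 h 28 min
Total worked: 37 h 49 min = 2269 min.
Regular 37 h 49 min = 2269 min at $37.00/h; overtime 0 h 0 min = 0 min at $55.50/h.
Pay = (2269 × $37.00 + 0 × $55.50) ÷ 60 = $1399.22.

$1399.22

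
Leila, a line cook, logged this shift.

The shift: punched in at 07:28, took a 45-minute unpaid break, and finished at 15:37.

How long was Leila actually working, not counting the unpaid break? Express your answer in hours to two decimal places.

The shift: 07:28–15:37 = 8 h 9 min; less 45 min break → 7 h 24 min

7.40 hours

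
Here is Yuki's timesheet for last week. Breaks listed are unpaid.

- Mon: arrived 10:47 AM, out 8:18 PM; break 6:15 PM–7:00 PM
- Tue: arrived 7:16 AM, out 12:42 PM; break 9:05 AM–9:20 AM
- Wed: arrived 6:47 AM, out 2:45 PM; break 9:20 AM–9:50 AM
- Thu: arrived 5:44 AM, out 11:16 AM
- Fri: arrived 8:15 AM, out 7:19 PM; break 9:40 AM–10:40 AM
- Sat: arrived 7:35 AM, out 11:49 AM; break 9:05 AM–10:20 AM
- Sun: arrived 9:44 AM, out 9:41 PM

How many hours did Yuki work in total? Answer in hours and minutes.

Mon: 10:47 AM–8:18 PM = 9 h 31 min; less 45 min break → 8 h 46 min
Tue: 7:16 AM–12:42 PM = 5 h 26 min; less 15 min break → 5 h 11 min
Wed: 6:47 AM–2:45 PM = 7 h 58 min; less 30 min break → 7 h 28 min
Thu: 5:44 AM–11:16 AM = 5 h 32 min
Fri: 8:15 AM–7:19 PM = 11 h 4 min; less 60 min break → 10 h 4 min
Sat: 7:35 AM–11:49 AM = 4 h 14 min; less 75 min break → 2 h 59 min
Sun: 9:44 AM–9:41 PM = 11 h 57 min
Total: 8 h 46 min + 5 h 11 min + 7 h 28 min + 5 h 32 min + 10 h 4 min + 2 h 59 min + 11 h 57 min = 51 h 57 min.

51 h 57 min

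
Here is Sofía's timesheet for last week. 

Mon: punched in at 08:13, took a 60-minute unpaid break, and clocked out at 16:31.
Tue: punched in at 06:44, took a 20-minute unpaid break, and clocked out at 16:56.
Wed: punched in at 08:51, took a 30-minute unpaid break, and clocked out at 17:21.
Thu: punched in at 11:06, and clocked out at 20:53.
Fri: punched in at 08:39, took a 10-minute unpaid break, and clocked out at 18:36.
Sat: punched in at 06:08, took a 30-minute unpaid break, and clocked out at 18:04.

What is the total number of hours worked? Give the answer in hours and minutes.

Mon: 08:13–16:31 = 8 h 18 min; less 60 min break → 7 h 18 min
Tue: 06:44–16:56 = 10 h 12 min; less 20 min break → 9 h 52 min
Wed: 08:51–17:21 = 8 h 30 min; less 30 min break → 8 h 0 min
Thu: 11:06–20:53 = 9 h 47 min
Fri: 08:39–18:36 = 9 h 57 min; less 10 min break → 9 h 47 min
Sat: 06:08–18:04 = 11 h 56 min; less 30 min break → 11 h 26 min
Total: 7 h 18 min + 9 h 52 min + 8 h 0 min + 9 h 47 min + 9 h 47 min + 11 h 26 min = 56 h 10 min.

56 h 10 min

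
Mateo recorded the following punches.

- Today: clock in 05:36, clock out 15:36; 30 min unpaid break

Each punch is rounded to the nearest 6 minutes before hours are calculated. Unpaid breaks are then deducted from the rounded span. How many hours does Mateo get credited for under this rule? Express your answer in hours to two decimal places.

9.50 hours

Today: in 05:36→05:36, out 15:36→15:36; 10 h 0 min − 30 min = 9 h 30 min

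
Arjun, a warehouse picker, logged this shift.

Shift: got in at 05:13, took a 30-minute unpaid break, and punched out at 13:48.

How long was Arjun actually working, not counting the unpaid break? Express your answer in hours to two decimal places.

8.08 hours

Shift: 05:13–13:48 = 8 h 35 min; less 30 min break → 8 h 5 min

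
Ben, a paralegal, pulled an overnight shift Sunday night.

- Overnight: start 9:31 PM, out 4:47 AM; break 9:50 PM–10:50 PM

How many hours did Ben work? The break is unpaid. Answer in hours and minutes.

6 h 16 min

Overnight: 9:31 PM → midnight = 2 h 29 min; midnight → 4:47 AM = 4 h 47 min; span 7 h 16 min; less 60 min break → 6 h 16 min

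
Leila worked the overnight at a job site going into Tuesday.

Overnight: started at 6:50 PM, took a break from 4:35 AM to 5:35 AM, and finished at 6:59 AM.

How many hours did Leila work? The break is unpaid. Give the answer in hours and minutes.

Overnight: 6:50 PM → midnight = 5 h 10 min; midnight → 6:59 AM = 6 h 59 min; span 12 h 9 min; less 60 min break → 11 h 9 min

11 h 9 min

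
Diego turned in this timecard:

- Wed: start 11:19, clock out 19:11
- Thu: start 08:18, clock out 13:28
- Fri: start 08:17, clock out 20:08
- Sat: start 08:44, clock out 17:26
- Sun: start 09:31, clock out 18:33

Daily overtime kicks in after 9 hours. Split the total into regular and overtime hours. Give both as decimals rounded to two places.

Regular 39.73 hours, overtime 2.88 hours

Wed: 11:19–19:11 = 7 h 52 min
Thu: 08:18–13:28 = 5 h 10 min
Fri: 08:17–20:08 = 11 h 51 min
Sat: 08:44–17:26 = 8 h 42 min
Sun: 09:31–18:33 = 9 h 2 min
Wed reg 7 h 52 min / OT 0 h 0 min; Thu reg 5 h 10 min / OT 0 h 0 min; Fri reg 9 h 0 min / OT 2 h 51 min; Sat reg 8 h 42 min / OT 0 h 0 min; Sun reg 9 h 0 min / OT 0 h 2 min.
Totals: regular 39 h 44 min, overtime 2 h 53 min.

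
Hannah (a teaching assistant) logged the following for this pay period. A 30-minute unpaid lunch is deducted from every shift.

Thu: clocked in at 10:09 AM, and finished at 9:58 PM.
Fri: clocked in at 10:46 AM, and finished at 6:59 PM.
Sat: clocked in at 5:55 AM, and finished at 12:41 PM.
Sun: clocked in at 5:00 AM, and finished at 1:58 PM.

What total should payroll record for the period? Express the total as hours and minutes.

33 h 46 min

Thu: 10:09 AM–9:58 PM = 11 h 49 min; less 30 min break → 11 h 19 min
Fri: 10:46 AM–6:59 PM = 8 h 13 min; less 30 min break → 7 h 43 min
Sat: 5:55 AM–12:41 PM = 6 h 46 min; less 30 min break → 6 h 16 min
Sun: 5:00 AM–1:58 PM = 8 h 58 min; less 30 min break → 8 h 28 min
Total: 11 h 19 min + 7 h 43 min + 6 h 16 min + 8 h 28 min = 33 h 46 min.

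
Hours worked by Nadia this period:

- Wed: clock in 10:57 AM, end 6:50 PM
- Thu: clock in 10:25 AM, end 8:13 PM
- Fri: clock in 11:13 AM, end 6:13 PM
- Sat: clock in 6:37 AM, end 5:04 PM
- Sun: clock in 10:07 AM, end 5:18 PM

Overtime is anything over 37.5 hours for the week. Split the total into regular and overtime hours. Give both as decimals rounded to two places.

Regular 37.50 hours, overtime 4.82 hours

Wed: 10:57 AM–6:50 PM = 7 h 53 min
Thu: 10:25 AM–8:13 PM = 9 h 48 min
Fri: 11:13 AM–6:13 PM = 7 h 0 min
Sat: 6:37 AM–5:04 PM = 10 h 27 min
Sun: 10:07 AM–5:18 PM = 7 h 11 min
Total worked: 42 h 19 min = 42.32 h.
Threshold 37.5 h → overtime 4 h 49 min, regular 37 h 30 min.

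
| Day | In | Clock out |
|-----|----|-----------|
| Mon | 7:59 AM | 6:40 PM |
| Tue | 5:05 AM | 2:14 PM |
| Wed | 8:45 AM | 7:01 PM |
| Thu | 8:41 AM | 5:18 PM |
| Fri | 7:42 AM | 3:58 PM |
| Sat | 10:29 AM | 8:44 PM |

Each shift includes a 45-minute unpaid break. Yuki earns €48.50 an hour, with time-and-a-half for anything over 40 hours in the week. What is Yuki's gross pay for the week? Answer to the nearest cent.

Mon: 7:59 AM–6:40 PM = 10 h 41 min; less 45 min break → 9 h 56 min
Tue: 5:05 AM–2:14 PM = 9 h 9 min; less 45 min break → 8 h 24 min
Wed: 8:45 AM–7:01 PM = 10 h 16 min; less 45 min break → 9 h 31 min
Thu: 8:41 AM–5:18 PM = 8 h 37 min; less 45 min break → 7 h 52 min
Fri: 7:42 AM–3:58 PM = 8 h 16 min; less 45 min break → 7 h 31 min
Sat: 10:29 AM–8:44 PM = 10 h 15 min; less 45 min break → 9 h 30 min
Total worked: 52 h 44 min = 3164 min.
Regular 40 h 0 min = 2400 min at €48.50/h; overtime 12 h 44 min = 764 min at €72.75/h.
Pay = (2400 × €48.50 + 764 × €72.75) ÷ 60 = €2866.35.

€2866.35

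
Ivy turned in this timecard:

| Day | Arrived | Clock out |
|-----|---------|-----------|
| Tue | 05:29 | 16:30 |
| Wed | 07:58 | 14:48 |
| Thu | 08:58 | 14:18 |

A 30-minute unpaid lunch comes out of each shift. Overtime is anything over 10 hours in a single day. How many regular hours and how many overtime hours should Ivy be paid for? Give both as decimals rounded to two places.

Regular 21.17 hours, overtime 0.52 hours

Tue: 05:29–16:30 = 11 h 1 min; less 30 min break → 10 h 31 min
Wed: 07:58–14:48 = 6 h 50 min; less 30 min break → 6 h 20 min
Thu: 08:58–14:18 = 5 h 20 min; less 30 min break → 4 h 50 min
Tue reg 10 h 0 min / OT 0 h 31 min; Wed reg 6 h 20 min / OT 0 h 0 min; Thu reg 4 h 50 min / OT 0 h 0 min.
Totals: regular 21 h 10 min, overtime 0 h 31 min.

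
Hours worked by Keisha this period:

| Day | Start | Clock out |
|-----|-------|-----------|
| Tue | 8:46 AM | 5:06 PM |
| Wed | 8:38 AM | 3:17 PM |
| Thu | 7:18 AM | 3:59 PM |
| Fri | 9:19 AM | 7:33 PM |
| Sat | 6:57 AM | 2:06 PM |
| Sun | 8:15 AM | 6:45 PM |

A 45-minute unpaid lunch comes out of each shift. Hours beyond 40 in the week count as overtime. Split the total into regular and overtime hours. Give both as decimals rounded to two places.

Tue: 8:46 AM–5:06 PM = 8 h 20 min; less 45 min break → 7 h 35 min
Wed: 8:38 AM–3:17 PM = 6 h 39 min; less 45 min break → 5 h 54 min
Thu: 7:18 AM–3:59 PM = 8 h 41 min; less 45 min break → 7 h 56 min
Fri: 9:19 AM–7:33 PM = 10 h 14 min; less 45 min break → 9 h 29 min
Sat: 6:57 AM–2:06 PM = 7 h 9 min; less 45 min break → 6 h 24 min
Sun: 8:15 AM–6:45 PM = 10 h 30 min; less 45 min break → 9 h 45 min
Total worked: 47 h 3 min = 47.05 h.
Threshold 40 h → overtime 7 h 3 min, regular 40 h 0 min.

Regular 40.00 hours, overtime 7.05 hours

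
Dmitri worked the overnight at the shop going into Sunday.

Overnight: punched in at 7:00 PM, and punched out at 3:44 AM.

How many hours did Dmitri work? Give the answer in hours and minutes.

Overnight: 7:00 PM → midnight = 5 h 0 min; midnight → 3:44 AM = 3 h 44 min; span 8 h 44 min

8 h 44 min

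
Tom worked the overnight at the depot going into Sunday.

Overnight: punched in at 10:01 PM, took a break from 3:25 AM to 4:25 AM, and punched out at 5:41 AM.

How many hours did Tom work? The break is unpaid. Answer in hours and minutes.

Overnight: 10:01 PM → midnight = 1 h 59 min; midnight → 5:41 AM = 5 h 41 min; span 7 h 40 min; less 60 min break → 6 h 40 min

6 h 40 min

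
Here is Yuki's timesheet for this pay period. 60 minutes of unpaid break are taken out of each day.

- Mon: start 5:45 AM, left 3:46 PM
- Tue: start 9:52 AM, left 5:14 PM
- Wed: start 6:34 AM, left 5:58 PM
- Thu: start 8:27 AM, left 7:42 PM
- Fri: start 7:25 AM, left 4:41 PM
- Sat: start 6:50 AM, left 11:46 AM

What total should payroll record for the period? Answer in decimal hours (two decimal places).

48.23 hours

Mon: 5:45 AM–3:46 PM = 10 h 1 min; less 60 min break → 9 h 1 min
Tue: 9:52 AM–5:14 PM = 7 h 22 min; less 60 min break → 6 h 22 min
Wed: 6:34 AM–5:58 PM = 11 h 24 min; less 60 min break → 10 h 24 min
Thu: 8:27 AM–7:42 PM = 11 h 15 min; less 60 min break → 10 h 15 min
Fri: 7:25 AM–4:41 PM = 9 h 16 min; less 60 min break → 8 h 16 min
Sat: 6:50 AM–11:46 AM = 4 h 56 min; less 60 min break → 3 h 56 min
Total: 9 h 1 min + 6 h 22 min + 10 h 24 min + 10 h 15 min + 8 h 16 min + 3 h 56 min = 48 h 14 min.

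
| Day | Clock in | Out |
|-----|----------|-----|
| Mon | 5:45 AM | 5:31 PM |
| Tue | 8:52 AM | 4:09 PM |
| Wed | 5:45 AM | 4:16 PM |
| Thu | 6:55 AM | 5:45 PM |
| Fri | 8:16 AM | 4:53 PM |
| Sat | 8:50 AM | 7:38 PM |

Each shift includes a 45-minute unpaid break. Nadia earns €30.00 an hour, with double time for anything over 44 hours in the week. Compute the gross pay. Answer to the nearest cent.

Mon: 5:45 AM–5:31 PM = 11 h 46 min; less 45 min break → 11 h 1 min
Tue: 8:52 AM–4:09 PM = 7 h 17 min; less 45 min break → 6 h 32 min
Wed: 5:45 AM–4:16 PM = 10 h 31 min; less 45 min break → 9 h 46 min
Thu: 6:55 AM–5:45 PM = 10 h 50 min; less 45 min break → 10 h 5 min
Fri: 8:16 AM–4:53 PM = 8 h 37 min; less 45 min break → 7 h 52 min
Sat: 8:50 AM–7:38 PM = 10 h 48 min; less 45 min break → 10 h 3 min
Total worked: 55 h 19 min = 3319 min.
Regular 44 h 0 min = 2640 min at €30.00/h; overtime 11 h 19 min = 679 min at €60.00/h.
Pay = (2640 × €30.00 + 679 × €60.00) ÷ 60 = €1999.00.

€1999.00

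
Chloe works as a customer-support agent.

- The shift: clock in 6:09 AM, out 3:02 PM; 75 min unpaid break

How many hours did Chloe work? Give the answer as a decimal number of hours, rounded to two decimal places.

The shift: 6:09 AM–3:02 PM = 8 h 53 min; less 75 min break → 7 h 38 min

7.63 hours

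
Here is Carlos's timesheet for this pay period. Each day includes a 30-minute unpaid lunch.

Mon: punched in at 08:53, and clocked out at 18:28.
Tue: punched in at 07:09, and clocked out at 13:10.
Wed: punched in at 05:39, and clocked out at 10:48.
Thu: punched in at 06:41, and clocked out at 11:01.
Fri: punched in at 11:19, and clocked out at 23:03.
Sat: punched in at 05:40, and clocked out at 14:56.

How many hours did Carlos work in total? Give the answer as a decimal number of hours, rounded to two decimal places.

Mon: 08:53–18:28 = 9 h 35 min; less 30 min break → 9 h 5 min
Tue: 07:09–13:10 = 6 h 1 min; less 30 min break → 5 h 31 min
Wed: 05:39–10:48 = 5 h 9 min; less 30 min break → 4 h 39 min
Thu: 06:41–11:01 = 4 h 20 min; less 30 min break → 3 h 50 min
Fri: 11:19–23:03 = 11 h 44 min; less 30 min break → 11 h 14 min
Sat: 05:40–14:56 = 9 h 16 min; less 30 min break → 8 h 46 min
Total: 9 h 5 min + 5 h 31 min + 4 h 39 min + 3 h 50 min + 11 h 14 min + 8 h 46 min = 43 h 5 min.

43.08 hours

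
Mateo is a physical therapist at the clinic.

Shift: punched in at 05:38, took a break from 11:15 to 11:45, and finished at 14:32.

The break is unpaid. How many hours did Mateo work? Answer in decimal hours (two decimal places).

Shift: 05:38–14:32 = 8 h 54 min; less 30 min break → 8 h 24 min

8.40 hours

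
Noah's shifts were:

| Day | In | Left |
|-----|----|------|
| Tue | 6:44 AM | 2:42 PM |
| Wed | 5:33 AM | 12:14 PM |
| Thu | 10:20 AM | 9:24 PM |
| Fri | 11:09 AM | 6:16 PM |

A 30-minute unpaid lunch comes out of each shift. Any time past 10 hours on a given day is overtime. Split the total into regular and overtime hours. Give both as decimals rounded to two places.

Tue: 6:44 AM–2:42 PM = 7 h 58 min; less 30 min break → 7 h 28 min
Wed: 5:33 AM–12:14 PM = 6 h 41 min; less 30 min break → 6 h 11 min
Thu: 10:20 AM–9:24 PM = 11 h 4 min; less 30 min break → 10 h 34 min
Fri: 11:09 AM–6:16 PM = 7 h 7 min; less 30 min break → 6 h 37 min
Tue reg 7 h 28 min / OT 0 h 0 min; Wed reg 6 h 11 min / OT 0 h 0 min; Thu reg 10 h 0 min / OT 0 h 34 min; Fri reg 6 h 37 min / OT 0 h 0 min.
Totals: regular 30 h 16 min, overtime 0 h 34 min.

Regular 30.27 hours, overtime 0.57 hours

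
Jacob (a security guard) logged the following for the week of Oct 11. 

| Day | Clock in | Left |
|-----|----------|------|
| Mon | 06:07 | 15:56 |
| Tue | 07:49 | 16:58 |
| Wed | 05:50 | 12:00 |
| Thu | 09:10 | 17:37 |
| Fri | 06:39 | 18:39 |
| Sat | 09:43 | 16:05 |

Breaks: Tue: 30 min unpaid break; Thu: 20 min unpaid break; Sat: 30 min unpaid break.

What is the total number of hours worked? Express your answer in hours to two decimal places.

Mon: 06:07–15:56 = 9 h 49 min
Tue: 07:49–16:58 = 9 h 9 min; less 30 min break → 8 h 39 min
Wed: 05:50–12:00 = 6 h 10 min
Thu: 09:10–17:37 = 8 h 27 min; less 20 min break → 8 h 7 min
Fri: 06:39–18:39 = 12 h 0 min
Sat: 09:43–16:05 = 6 h 22 min; less 30 min break → 5 h 52 min
Total: 9 h 49 min + 8 h 39 min + 6 h 10 min + 8 h 7 min + 12 h 0 min + 5 h 52 min = 50 h 37 min.

50.62 hours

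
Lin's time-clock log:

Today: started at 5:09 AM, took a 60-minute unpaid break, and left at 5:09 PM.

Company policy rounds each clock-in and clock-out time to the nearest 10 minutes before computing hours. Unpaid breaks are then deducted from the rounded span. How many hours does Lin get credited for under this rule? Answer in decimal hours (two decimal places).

11.00 hours

Today: in 5:09 AM→5:10 AM, out 5:09 PM→5:10 PM; 12 h 0 min − 60 min = 11 h 0 min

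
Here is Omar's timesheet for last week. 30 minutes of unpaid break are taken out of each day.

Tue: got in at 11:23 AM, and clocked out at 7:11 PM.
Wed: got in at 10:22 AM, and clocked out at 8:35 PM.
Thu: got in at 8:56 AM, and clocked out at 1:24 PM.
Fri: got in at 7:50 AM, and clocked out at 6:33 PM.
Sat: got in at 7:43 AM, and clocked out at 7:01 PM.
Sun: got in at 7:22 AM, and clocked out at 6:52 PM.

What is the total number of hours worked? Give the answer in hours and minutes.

53 h 0 min

Tue: 11:23 AM–7:11 PM = 7 h 48 min; less 30 min break → 7 h 18 min
Wed: 10:22 AM–8:35 PM = 10 h 13 min; less 30 min break → 9 h 43 min
Thu: 8:56 AM–1:24 PM = 4 h 28 min; less 30 min break → 3 h 58 min
Fri: 7:50 AM–6:33 PM = 10 h 43 min; less 30 min break → 10 h 13 min
Sat: 7:43 AM–7:01 PM = 11 h 18 min; less 30 min break → 10 h 48 min
Sun: 7:22 AM–6:52 PM = 11 h 30 min; less 30 min break → 11 h 0 min
Total: 7 h 18 min + 9 h 43 min + 3 h 58 min + 10 h 13 min + 10 h 48 min + 11 h 0 min = 53 h 0 min.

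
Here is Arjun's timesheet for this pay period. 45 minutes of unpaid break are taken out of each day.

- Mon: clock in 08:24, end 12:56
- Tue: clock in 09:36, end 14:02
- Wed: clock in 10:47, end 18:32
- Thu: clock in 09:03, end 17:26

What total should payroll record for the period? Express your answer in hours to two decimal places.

Mon: 08:24–12:56 = 4 h 32 min; less 45 min break → 3 h 47 min
Tue: 09:36–14:02 = 4 h 26 min; less 45 min break → 3 h 41 min
Wed: 10:47–18:32 = 7 h 45 min; less 45 min break → 7 h 0 min
Thu: 09:03–17:26 = 8 h 23 min; less 45 min break → 7 h 38 min
Total: 3 h 47 min + 3 h 41 min + 7 h 0 min + 7 h 38 min = 22 h 6 min.

22.10 hours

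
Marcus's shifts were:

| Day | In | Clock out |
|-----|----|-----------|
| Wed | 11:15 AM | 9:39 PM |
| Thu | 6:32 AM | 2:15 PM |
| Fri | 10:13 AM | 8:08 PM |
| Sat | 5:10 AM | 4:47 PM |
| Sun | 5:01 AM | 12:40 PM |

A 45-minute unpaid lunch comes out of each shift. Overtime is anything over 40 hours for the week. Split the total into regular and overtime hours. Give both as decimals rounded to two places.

Regular 40.00 hours, overtime 3.55 hours

Wed: 11:15 AM–9:39 PM = 10 h 24 min; less 45 min break → 9 h 39 min
Thu: 6:32 AM–2:15 PM = 7 h 43 min; less 45 min break → 6 h 58 min
Fri: 10:13 AM–8:08 PM = 9 h 55 min; less 45 min break → 9 h 10 min
Sat: 5:10 AM–4:47 PM = 11 h 37 min; less 45 min break → 10 h 52 min
Sun: 5:01 AM–12:40 PM = 7 h 39 min; less 45 min break → 6 h 54 min
Total worked: 43 h 33 min = 43.55 h.
Threshold 40 h → overtime 3 h 33 min, regular 40 h 0 min.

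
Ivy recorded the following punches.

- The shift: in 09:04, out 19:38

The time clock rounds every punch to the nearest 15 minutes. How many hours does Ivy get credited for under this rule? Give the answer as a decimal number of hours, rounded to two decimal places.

The shift: in 09:04→09:00, out 19:38→19:45; 10 h 45 min

10.75 hours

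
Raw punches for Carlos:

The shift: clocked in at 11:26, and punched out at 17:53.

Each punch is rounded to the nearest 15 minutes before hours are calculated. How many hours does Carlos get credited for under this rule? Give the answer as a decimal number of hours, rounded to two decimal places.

6.50 hours

The shift: in 11:26→11:30, out 17:53→18:00; 6 h 30 min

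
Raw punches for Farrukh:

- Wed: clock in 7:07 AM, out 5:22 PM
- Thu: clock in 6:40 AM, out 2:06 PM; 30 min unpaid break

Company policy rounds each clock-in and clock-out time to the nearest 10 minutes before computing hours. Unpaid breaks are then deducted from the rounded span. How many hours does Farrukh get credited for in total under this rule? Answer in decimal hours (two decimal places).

Wed: in 7:07 AM→7:10 AM, out 5:22 PM→5:20 PM; 10 h 10 min
Thu: in 6:40 AM→6:40 AM, out 2:06 PM→2:10 PM; 7 h 30 min − 30 min = 7 h 0 min
Total credited: 17 h 10 min.

17.17 hours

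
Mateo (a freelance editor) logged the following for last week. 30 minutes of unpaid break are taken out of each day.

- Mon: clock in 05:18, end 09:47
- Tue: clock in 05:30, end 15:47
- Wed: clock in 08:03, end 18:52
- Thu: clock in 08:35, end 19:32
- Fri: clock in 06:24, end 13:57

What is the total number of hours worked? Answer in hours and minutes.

Mon: 05:18–09:47 = 4 h 29 min; less 30 min break → 3 h 59 min
Tue: 05:30–15:47 = 10 h 17 min; less 30 min break → 9 h 47 min
Wed: 08:03–18:52 = 10 h 49 min; less 30 min break → 10 h 19 min
Thu: 08:35–19:32 = 10 h 57 min; less 30 min break → 10 h 27 min
Fri: 06:24–13:57 = 7 h 33 min; less 30 min break → 7 h 3 min
Total: 3 h 59 min + 9 h 47 min + 10 h 19 min + 10 h 27 min + 7 h 3 min = 41 h 35 min.

41 h 35 min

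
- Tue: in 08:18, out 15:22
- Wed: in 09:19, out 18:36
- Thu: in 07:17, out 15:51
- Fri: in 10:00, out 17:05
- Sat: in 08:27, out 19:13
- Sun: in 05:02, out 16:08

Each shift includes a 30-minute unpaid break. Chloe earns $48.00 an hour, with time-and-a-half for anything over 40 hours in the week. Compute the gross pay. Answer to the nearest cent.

Tue: 08:18–15:22 = 7 h 4 min; less 30 min break → 6 h 34 min
Wed: 09:19–18:36 = 9 h 17 min; less 30 min break → 8 h 47 min
Thu: 07:17–15:51 = 8 h 34 min; less 30 min break → 8 h 4 min
Fri: 10:00–17:05 = 7 h 5 min; less 30 min break → 6 h 35 min
Sat: 08:27–19:13 = 10 h 46 min; less 30 min break → 10 h 16 min
Sun: 05:02–16:08 = 11 h 6 min; less 30 min break → 10 h 36 min
Total worked: 50 h 52 min = 3052 min.
Regular 40 h 0 min = 2400 min at $48.00/h; overtime 10 h 52 min = 652 min at $72.00/h.
Pay = (2400 × $48.00 + 652 × $72.00) ÷ 60 = $2702.40.

$2702.40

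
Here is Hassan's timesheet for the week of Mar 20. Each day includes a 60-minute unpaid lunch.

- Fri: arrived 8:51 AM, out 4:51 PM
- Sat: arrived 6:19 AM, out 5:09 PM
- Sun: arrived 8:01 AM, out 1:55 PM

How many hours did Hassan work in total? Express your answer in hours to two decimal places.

Fri: 8:51 AM–4:51 PM = 8 h 0 min; less 60 min break → 7 h 0 min
Sat: 6:19 AM–5:09 PM = 10 h 50 min; less 60 min break → 9 h 50 min
Sun: 8:01 AM–1:55 PM = 5 h 54 min; less 60 min break → 4 h 54 min
Total: 7 h 0 min + 9 h 50 min + 4 h 54 min = 21 h 44 min.

21.73 hours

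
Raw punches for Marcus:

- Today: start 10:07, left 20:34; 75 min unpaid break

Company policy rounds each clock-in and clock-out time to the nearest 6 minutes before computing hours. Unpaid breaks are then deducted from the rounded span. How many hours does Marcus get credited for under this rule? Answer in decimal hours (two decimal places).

Today: in 10:07→10:06, out 20:34→20:36; 10 h 30 min − 75 min = 9 h 15 min

9.25 hours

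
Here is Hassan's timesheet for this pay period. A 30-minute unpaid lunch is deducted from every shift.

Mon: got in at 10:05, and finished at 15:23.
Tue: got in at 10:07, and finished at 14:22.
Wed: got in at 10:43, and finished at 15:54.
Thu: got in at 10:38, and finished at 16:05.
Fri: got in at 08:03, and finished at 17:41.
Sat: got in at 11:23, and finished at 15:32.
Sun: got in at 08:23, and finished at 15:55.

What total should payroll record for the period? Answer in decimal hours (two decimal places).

Mon: 10:05–15:23 = 5 h 18 min; less 30 min break → 4 h 48 min
Tue: 10:07–14:22 = 4 h 15 min; less 30 min break → 3 h 45 min
Wed: 10:43–15:54 = 5 h 11 min; less 30 min break → 4 h 41 min
Thu: 10:38–16:05 = 5 h 27 min; less 30 min break → 4 h 57 min
Fri: 08:03–17:41 = 9 h 38 min; less 30 min break → 9 h 8 min
Sat: 11:23–15:32 = 4 h 9 min; less 30 min break → 3 h 39 min
Sun: 08:23–15:55 = 7 h 32 min; less 30 min break → 7 h 2 min
Total: 4 h 48 min + 3 h 45 min + 4 h 41 min + 4 h 57 min + 9 h 8 min + 3 h 39 min + 7 h 2 min = 38 h 0 min.

38.00 hours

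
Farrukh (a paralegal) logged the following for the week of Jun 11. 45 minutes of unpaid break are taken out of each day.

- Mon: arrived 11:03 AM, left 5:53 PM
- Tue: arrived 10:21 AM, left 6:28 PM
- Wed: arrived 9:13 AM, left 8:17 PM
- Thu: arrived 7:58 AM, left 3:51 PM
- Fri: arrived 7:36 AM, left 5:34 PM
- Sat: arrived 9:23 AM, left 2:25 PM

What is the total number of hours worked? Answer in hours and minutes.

Mon: 11:03 AM–5:53 PM = 6 h 50 min; less 45 min break → 6 h 5 min
Tue: 10:21 AM–6:28 PM = 8 h 7 min; less 45 min break → 7 h 22 min
Wed: 9:13 AM–8:17 PM = 11 h 4 min; less 45 min break → 10 h 19 min
Thu: 7:58 AM–3:51 PM = 7 h 53 min; less 45 min break → 7 h 8 min
Fri: 7:36 AM–5:34 PM = 9 h 58 min; less 45 min break → 9 h 13 min
Sat: 9:23 AM–2:25 PM = 5 h 2 min; less 45 min break → 4 h 17 min
Total: 6 h 5 min + 7 h 22 min + 10 h 19 min + 7 h 8 min + 9 h 13 min + 4 h 17 min = 44 h 24 min.

44 h 24 min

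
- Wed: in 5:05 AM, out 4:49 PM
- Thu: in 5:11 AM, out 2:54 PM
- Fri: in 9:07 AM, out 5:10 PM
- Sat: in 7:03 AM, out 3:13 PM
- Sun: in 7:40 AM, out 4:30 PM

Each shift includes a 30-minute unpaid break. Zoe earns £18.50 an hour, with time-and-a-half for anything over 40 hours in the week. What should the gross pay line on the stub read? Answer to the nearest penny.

Wed: 5:05 AM–4:49 PM = 11 h 44 min; less 30 min break → 11 h 14 min
Thu: 5:11 AM–2:54 PM = 9 h 43 min; less 30 min break → 9 h 13 min
Fri: 9:07 AM–5:10 PM = 8 h 3 min; less 30 min break → 7 h 33 min
Sat: 7:03 AM–3:13 PM = 8 h 10 min; less 30 min break → 7 h 40 min
Sun: 7:40 AM–4:30 PM = 8 h 50 min; less 30 min break → 8 h 20 min
Total worked: 44 h 0 min = 2640 min.
Regular 40 h 0 min = 2400 min at £18.50/h; overtime 4 h 0 min = 240 min at £27.75/h.
Pay = (2400 × £18.50 + 240 × £27.75) ÷ 60 = £851.00.

£851.00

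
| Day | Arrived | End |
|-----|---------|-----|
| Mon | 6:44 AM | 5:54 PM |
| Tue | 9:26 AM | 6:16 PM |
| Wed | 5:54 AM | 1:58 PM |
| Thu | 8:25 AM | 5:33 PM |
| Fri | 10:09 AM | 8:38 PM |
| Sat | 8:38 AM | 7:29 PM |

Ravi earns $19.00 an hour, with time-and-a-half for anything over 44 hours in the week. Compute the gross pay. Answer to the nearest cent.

$1250.20

Mon: 6:44 AM–5:54 PM = 11 h 10 min
Tue: 9:26 AM–6:16 PM = 8 h 50 min
Wed: 5:54 AM–1:58 PM = 8 h 4 min
Thu: 8:25 AM–5:33 PM = 9 h 8 min
Fri: 10:09 AM–8:38 PM = 10 h 29 min
Sat: 8:38 AM–7:29 PM = 10 h 51 min
Total worked: 58 h 32 min = 3512 min.
Regular 44 h 0 min = 2640 min at $19.00/h; overtime 14 h 32 min = 872 min at $28.50/h.
Pay = (2640 × $19.00 + 872 × $28.50) ÷ 60 = $1250.20.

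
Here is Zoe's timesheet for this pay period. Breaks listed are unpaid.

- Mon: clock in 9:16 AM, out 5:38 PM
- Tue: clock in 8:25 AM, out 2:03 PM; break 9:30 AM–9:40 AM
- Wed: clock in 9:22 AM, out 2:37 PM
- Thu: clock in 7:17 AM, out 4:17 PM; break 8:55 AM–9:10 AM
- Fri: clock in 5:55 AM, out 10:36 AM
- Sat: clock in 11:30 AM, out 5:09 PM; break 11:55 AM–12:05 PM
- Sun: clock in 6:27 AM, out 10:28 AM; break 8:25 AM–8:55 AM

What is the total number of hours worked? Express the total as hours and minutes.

41 h 31 min

Mon: 9:16 AM–5:38 PM = 8 h 22 min
Tue: 8:25 AM–2:03 PM = 5 h 38 min; less 10 min break → 5 h 28 min
Wed: 9:22 AM–2:37 PM = 5 h 15 min
Thu: 7:17 AM–4:17 PM = 9 h 0 min; less 15 min break → 8 h 45 min
Fri: 5:55 AM–10:36 AM = 4 h 41 min
Sat: 11:30 AM–5:09 PM = 5 h 39 min; less 10 min break → 5 h 29 min
Sun: 6:27 AM–10:28 AM = 4 h 1 min; less 30 min break → 3 h 31 min
Total: 8 h 22 min + 5 h 28 min + 5 h 15 min + 8 h 45 min + 4 h 41 min + 5 h 29 min + 3 h 31 min = 41 h 31 min.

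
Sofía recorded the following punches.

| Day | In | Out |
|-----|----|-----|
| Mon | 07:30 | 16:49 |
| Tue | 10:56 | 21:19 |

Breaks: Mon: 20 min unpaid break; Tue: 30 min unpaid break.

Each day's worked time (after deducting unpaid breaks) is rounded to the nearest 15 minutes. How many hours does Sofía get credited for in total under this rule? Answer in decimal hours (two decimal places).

19.00 hours

Mon: 07:30–16:49 = 9 h 19 min − 20 min = 8 h 59 min → rounds to 9 h 0 min
Tue: 10:56–21:19 = 10 h 23 min − 30 min = 9 h 53 min → rounds to 10 h 0 min
Total credited: 19 h 0 min.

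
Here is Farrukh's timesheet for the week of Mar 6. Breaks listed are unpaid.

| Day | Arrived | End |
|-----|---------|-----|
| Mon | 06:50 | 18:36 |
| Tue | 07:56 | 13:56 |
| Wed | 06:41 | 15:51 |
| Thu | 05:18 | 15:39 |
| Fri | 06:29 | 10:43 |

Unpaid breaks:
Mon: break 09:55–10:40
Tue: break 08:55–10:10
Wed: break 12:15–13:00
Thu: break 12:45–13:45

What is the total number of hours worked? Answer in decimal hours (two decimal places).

37.77 hours

Mon: 06:50–18:36 = 11 h 46 min; less 45 min break → 11 h 1 min
Tue: 07:56–13:56 = 6 h 0 min; less 75 min break → 4 h 45 min
Wed: 06:41–15:51 = 9 h 10 min; less 45 min break → 8 h 25 min
Thu: 05:18–15:39 = 10 h 21 min; less 60 min break → 9 h 21 min
Fri: 06:29–10:43 = 4 h 14 min
Total: 11 h 1 min + 4 h 45 min + 8 h 25 min + 9 h 21 min + 4 h 14 min = 37 h 46 min.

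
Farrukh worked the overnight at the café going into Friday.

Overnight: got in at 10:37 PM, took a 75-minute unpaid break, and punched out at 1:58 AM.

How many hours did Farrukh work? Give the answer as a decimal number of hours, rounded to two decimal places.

Overnight: 10:37 PM → midnight = 1 h 23 min; midnight → 1:58 AM = 1 h 58 min; span 3 h 21 min; less 75 min break → 2 h 6 min

2.10 hours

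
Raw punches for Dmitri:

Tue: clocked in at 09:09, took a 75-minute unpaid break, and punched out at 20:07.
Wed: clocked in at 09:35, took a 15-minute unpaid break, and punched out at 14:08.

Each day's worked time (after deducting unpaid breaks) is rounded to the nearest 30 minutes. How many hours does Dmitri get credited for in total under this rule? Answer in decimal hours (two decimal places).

14.00 hours

Tue: 09:09–20:07 = 10 h 58 min − 75 min = 9 h 43 min → rounds to 9 h 30 min
Wed: 09:35–14:08 = 4 h 33 min − 15 min = 4 h 18 min → rounds to 4 h 30 min
Total credited: 14 h 0 min.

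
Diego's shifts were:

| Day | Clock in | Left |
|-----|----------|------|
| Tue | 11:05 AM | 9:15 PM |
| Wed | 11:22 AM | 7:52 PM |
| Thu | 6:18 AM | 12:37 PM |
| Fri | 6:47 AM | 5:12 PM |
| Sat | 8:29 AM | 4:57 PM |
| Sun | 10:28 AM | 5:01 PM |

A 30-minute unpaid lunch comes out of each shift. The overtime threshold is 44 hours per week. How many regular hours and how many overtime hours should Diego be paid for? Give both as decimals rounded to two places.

Regular 44.00 hours, overtime 3.42 hours

Tue: 11:05 AM–9:15 PM = 10 h 10 min; less 30 min break → 9 h 40 min
Wed: 11:22 AM–7:52 PM = 8 h 30 min; less 30 min break → 8 h 0 min
Thu: 6:18 AM–12:37 PM = 6 h 19 min; less 30 min break → 5 h 49 min
Fri: 6:47 AM–5:12 PM = 10 h 25 min; less 30 min break → 9 h 55 min
Sat: 8:29 AM–4:57 PM = 8 h 28 min; less 30 min break → 7 h 58 min
Sun: 10:28 AM–5:01 PM = 6 h 33 min; less 30 min break → 6 h 3 min
Total worked: 47 h 25 min = 47.42 h.
Threshold 44 h → overtime 3 h 25 min, regular 44 h 0 min.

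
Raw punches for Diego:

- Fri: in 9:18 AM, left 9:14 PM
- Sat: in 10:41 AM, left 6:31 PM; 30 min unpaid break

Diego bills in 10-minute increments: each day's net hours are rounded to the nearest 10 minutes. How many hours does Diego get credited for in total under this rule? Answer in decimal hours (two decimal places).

Fri: 9:18 AM–9:14 PM = 11 h 56 min → rounds to 12 h 0 min
Sat: 10:41 AM–6:31 PM = 7 h 50 min − 30 min = 7 h 20 min → rounds to 7 h 20 min
Total credited: 19 h 20 min.

19.33 hours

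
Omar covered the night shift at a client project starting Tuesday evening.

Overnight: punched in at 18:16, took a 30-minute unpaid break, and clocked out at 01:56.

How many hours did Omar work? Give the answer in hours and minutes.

Overnight: 18:16 → midnight = 5 h 44 min; midnight → 01:56 = 1 h 56 min; span 7 h 40 min; less 30 min break → 7 h 10 min

7 h 10 min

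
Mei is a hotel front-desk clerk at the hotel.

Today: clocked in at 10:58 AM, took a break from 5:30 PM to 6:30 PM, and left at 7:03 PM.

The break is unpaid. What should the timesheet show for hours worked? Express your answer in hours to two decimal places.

7.08 hours

Today: 10:58 AM–7:03 PM = 8 h 5 min; less 60 min break → 7 h 5 min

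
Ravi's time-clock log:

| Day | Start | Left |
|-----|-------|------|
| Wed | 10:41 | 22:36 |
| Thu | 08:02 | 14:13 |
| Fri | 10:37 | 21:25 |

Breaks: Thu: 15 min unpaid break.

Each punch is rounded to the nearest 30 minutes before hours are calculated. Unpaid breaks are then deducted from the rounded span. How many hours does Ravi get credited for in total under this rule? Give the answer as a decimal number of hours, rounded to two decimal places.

Wed: in 10:41→10:30, out 22:36→22:30; 12 h 0 min
Thu: in 08:02→08:00, out 14:13→14:00; 6 h 0 min − 15 min = 5 h 45 min
Fri: in 10:37→10:30, out 21:25→21:30; 11 h 0 min
Total credited: 28 h 45 min.

28.75 hours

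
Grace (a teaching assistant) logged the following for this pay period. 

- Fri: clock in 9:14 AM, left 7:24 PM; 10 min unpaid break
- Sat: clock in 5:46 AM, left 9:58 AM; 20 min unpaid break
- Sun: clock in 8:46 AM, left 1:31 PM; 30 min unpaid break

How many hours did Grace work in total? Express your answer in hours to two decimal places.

18.12 hours

Fri: 9:14 AM–7:24 PM = 10 h 10 min; less 10 min break → 10 h 0 min
Sat: 5:46 AM–9:58 AM = 4 h 12 min; less 20 min break → 3 h 52 min
Sun: 8:46 AM–1:31 PM = 4 h 45 min; less 30 min break → 4 h 15 min
Total: 10 h 0 min + 3 h 52 min + 4 h 15 min = 18 h 7 min.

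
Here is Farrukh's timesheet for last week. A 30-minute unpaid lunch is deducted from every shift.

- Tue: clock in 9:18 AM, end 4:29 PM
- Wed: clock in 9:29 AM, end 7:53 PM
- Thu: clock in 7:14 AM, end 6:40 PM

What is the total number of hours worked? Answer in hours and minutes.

Tue: 9:18 AM–4:29 PM = 7 h 11 min; less 30 min break → 6 h 41 min
Wed: 9:29 AM–7:53 PM = 10 h 24 min; less 30 min break → 9 h 54 min
Thu: 7:14 AM–6:40 PM = 11 h 26 min; less 30 min break → 10 h 56 min
Total: 6 h 41 min + 9 h 54 min + 10 h 56 min = 27 h 31 min.

27 h 31 min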